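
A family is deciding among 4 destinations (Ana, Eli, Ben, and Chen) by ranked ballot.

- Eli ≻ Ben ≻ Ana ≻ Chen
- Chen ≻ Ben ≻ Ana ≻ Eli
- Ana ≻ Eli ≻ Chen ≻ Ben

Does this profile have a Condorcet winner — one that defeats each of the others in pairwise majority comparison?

No

Head-to-head results (3 voters total):
Ana vs Eli: Ana wins 2–1.
Ana vs Ben: Ben wins 2–1.
Ana vs Chen: Ana wins 2–1.
Eli vs Ben: Eli wins 2–1.
Eli vs Chen: Eli wins 2–1.
Ben vs Chen: Chen wins 2–1.
No candidate beats all others: Ana beats Eli beats Ben beats Ana, a majority cycle.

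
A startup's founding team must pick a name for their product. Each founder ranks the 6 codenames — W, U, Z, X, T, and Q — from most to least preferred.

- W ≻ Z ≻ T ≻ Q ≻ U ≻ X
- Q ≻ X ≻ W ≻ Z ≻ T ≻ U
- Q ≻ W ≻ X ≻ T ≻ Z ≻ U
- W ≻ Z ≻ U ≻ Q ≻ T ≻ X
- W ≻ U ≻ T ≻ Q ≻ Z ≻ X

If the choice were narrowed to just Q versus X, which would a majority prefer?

Ballots ranking Q above X: 5.
Ballots ranking X above Q: 0.
Q wins the head-to-head, 5–0.

Q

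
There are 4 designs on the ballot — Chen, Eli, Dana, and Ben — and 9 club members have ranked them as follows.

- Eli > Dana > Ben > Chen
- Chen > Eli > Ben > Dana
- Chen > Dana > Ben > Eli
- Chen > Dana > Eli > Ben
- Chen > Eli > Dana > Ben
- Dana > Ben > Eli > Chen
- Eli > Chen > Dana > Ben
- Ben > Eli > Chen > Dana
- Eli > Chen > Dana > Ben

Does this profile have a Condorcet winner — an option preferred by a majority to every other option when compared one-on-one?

Head-to-head results (9 voters total):
Chen vs Eli: Eli wins 5–4.
Chen vs Dana: Chen wins 7–2.
Chen vs Ben: Chen wins 6–3.
Eli vs Dana: Eli wins 6–3.
Eli vs Ben: Eli wins 6–3.
Dana vs Ben: Dana wins 7–2.
Eli beats each rival — Chen (5–4), Dana (6–3), Ben (6–3) — so Eli is the Condorcet winner.

Yes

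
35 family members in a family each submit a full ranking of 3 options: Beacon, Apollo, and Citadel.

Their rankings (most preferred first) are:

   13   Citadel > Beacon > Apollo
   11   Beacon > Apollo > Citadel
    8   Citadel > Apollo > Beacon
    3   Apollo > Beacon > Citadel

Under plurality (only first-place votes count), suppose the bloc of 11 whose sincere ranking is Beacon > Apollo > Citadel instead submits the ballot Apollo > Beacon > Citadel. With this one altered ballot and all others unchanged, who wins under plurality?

First-place totals with the altered ballot: Beacon 0, Apollo 14, Citadel 21.
The winner is unchanged: still Citadel.

Citadel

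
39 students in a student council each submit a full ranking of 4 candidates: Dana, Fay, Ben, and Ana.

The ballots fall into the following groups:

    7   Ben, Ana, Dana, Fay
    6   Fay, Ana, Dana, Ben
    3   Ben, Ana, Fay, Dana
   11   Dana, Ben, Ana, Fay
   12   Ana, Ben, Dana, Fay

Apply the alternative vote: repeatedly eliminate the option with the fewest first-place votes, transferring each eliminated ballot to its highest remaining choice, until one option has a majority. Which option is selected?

Ana

Round 1: Ana 12, Dana 11, Ben 10, Fay 6. Fay has the fewest and is eliminated.
Round 2: Ana 18, Dana 11, Ben 10. Ben has the fewest and is eliminated.
Round 3: Ana 28, Dana 11. Ana has a majority.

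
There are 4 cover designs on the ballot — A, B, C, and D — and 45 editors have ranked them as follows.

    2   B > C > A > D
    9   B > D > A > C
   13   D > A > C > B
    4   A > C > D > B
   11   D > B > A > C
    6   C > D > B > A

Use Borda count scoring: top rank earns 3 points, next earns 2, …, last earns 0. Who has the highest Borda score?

D

Borda scores:
  A: 2·1 + 9·1 + 13·2 + 4·3 + 11·1 + 6·0 = 60
  B: 2·3 + 9·3 + 13·0 + 4·0 + 11·2 + 6·1 = 61
  C: 2·2 + 9·0 + 13·1 + 4·2 + 11·0 + 6·3 = 43
  D: 2·0 + 9·2 + 13·3 + 4·1 + 11·3 + 6·2 = 106
D has the highest total.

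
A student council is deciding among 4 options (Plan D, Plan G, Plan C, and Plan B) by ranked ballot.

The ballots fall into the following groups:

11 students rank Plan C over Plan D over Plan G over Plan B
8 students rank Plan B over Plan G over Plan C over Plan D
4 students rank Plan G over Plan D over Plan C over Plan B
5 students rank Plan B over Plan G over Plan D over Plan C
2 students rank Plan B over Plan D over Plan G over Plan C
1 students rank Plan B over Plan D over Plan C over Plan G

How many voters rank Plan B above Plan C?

16

Ballots ranking Plan B above Plan C: 8+5+2+1 = 16.
Ballots ranking Plan C above Plan B: 11+4 = 15.
So 16 of 31 voters prefer Plan B to Plan C.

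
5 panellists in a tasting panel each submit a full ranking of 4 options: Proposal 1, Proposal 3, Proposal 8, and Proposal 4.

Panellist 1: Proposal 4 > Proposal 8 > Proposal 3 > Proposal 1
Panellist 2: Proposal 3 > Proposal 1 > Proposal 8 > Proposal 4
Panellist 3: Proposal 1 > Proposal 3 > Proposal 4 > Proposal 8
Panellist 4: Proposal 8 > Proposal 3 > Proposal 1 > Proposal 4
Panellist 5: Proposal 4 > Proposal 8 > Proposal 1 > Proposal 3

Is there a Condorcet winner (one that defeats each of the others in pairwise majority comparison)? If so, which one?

None — there is no Condorcet winner

Head-to-head results (5 voters total):
Proposal 1 vs Proposal 3: Proposal 3 wins 3–2.
Proposal 1 vs Proposal 8: Proposal 8 wins 3–2.
Proposal 1 vs Proposal 4: Proposal 1 wins 3–2.
Proposal 3 vs Proposal 8: Proposal 8 wins 3–2.
Proposal 3 vs Proposal 4: Proposal 3 wins 3–2.
Proposal 8 vs Proposal 4: Proposal 4 wins 3–2.
No candidate beats all others: Proposal 1 beats Proposal 4 beats Proposal 8 beats Proposal 1, a majority cycle.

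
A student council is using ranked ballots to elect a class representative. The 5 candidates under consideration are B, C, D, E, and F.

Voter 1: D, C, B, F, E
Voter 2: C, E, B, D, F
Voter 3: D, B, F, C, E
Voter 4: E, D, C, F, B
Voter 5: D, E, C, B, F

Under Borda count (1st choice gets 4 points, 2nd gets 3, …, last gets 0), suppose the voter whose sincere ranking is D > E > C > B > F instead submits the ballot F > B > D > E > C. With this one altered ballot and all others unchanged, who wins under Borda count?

Borda totals with the altered ballot: B 10, C 10, D 14, E 8, F 8.
The winner is unchanged: still D.

D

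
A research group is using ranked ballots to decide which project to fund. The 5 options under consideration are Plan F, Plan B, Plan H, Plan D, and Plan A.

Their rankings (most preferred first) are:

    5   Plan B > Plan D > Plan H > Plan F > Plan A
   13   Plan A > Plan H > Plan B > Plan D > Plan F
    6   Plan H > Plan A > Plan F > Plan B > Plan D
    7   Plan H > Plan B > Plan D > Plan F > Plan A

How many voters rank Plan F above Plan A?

Ballots ranking Plan F above Plan A: 5+7 = 12.
Ballots ranking Plan A above Plan F: 13+6 = 19.
So 12 of 31 voters prefer Plan F to Plan A.

12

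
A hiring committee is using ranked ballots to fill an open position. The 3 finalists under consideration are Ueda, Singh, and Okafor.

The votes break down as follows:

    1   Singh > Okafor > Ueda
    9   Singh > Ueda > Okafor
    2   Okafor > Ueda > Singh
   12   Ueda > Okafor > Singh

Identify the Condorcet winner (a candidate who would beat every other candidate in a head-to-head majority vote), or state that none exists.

Ueda

Head-to-head results (24 voters total):
Ueda vs Singh: Ueda wins 14–10.
Ueda vs Okafor: Ueda wins 21–3.
Singh vs Okafor: Okafor wins 14–10.
Ueda beats each rival — Singh (14–10), Okafor (21–3) — so Ueda is the Condorcet winner.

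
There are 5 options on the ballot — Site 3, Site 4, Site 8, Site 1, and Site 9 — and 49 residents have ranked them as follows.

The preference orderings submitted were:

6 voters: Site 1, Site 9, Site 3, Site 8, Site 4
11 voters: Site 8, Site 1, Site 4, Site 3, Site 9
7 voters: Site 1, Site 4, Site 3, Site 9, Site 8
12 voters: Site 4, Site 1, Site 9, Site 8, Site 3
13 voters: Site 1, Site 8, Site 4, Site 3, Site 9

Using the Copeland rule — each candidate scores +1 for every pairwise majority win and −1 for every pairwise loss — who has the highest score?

Pairwise results:
  Site 3 vs Site 4: Site 4 wins 43–6.
  Site 3 vs Site 8: Site 8 wins 36–13.
  Site 3 vs Site 1: Site 1 wins 49–0.
  Site 3 vs Site 9: Site 3 wins 31–18.
  Site 4 vs Site 8: Site 8 wins 30–19.
  Site 4 vs Site 1: Site 1 wins 37–12.
  Site 4 vs Site 9: Site 4 wins 43–6.
  Site 8 vs Site 1: Site 1 wins 38–11.
  Site 8 vs Site 9: Site 9 wins 25–24.
  Site 1 vs Site 9: Site 1 wins 49–0.
Copeland scores (wins − losses):
  Site 3: 1 − 3 = -2
  Site 4: 2 − 2 = 0
  Site 8: 2 − 2 = 0
  Site 1: 4 − 0 = 4
  Site 9: 1 − 3 = -2
Site 1 has the best Copeland score.

Site 1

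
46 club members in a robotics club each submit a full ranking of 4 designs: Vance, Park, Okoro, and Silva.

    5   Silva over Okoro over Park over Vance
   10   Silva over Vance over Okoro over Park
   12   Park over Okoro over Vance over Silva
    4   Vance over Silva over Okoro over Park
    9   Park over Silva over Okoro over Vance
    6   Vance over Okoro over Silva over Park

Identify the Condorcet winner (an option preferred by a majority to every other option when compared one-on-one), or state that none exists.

Silva

Head-to-head results (46 voters total):
Vance vs Park: Park wins 26–20.
Vance vs Okoro: Okoro wins 26–20.
Vance vs Silva: Silva wins 24–22.
Park vs Okoro: Okoro wins 25–21.
Park vs Silva: Silva wins 25–21.
Okoro vs Silva: Silva wins 28–18.
Silva beats each rival — Vance (24–22), Park (25–21), Okoro (28–18) — so Silva is the Condorcet winner.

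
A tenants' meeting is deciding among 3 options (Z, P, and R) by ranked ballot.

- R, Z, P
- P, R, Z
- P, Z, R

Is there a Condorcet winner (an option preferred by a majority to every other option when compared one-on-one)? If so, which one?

P

Head-to-head results (3 voters total):
Z vs P: P wins 2–1.
Z vs R: R wins 2–1.
P vs R: P wins 2–1.
P beats each rival — Z (2–1), R (2–1) — so P is the Condorcet winner.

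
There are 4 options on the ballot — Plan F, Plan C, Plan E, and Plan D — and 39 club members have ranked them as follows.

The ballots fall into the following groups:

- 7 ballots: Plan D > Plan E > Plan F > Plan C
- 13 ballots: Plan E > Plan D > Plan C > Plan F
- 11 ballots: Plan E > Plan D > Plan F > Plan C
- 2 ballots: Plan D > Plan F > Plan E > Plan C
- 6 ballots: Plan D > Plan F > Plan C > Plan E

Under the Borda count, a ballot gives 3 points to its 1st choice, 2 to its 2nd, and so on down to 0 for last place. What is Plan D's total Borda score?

93

Borda scores:
  Plan F: 7·1 + 13·0 + 11·1 + 2·2 + 6·2 = 34
  Plan C: 7·0 + 13·1 + 11·0 + 2·0 + 6·1 = 19
  Plan E: 7·2 + 13·3 + 11·3 + 2·1 + 6·0 = 88
  Plan D: 7·3 + 13·2 + 11·2 + 2·3 + 6·3 = 93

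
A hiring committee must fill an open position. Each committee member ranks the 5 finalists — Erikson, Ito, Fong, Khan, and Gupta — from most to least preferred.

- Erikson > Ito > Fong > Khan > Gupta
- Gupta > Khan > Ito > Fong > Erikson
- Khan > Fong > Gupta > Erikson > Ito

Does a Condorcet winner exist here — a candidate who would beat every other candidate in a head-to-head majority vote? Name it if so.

Khan

Head-to-head results (3 voters total):
Erikson vs Ito: Erikson wins 2–1.
Erikson vs Fong: Fong wins 2–1.
Erikson vs Khan: Khan wins 2–1.
Erikson vs Gupta: Gupta wins 2–1.
Ito vs Fong: Ito wins 2–1.
Ito vs Khan: Khan wins 2–1.
Ito vs Gupta: Gupta wins 2–1.
Fong vs Khan: Khan wins 2–1.
Fong vs Gupta: Fong wins 2–1.
Khan vs Gupta: Khan wins 2–1.
Khan beats each rival — Erikson (2–1), Ito (2–1), Fong (2–1), Gupta (2–1) — so Khan is the Condorcet winner.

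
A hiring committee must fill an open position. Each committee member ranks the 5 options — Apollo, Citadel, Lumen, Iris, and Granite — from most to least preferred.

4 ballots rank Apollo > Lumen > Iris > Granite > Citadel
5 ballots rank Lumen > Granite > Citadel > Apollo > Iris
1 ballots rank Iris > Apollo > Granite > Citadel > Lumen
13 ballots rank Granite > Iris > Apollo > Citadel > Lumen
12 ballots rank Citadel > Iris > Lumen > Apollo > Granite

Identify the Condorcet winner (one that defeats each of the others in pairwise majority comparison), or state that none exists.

Head-to-head results (35 voters total):
Apollo vs Citadel: Apollo wins 18–17.
Apollo vs Lumen: Apollo wins 18–17.
Apollo vs Iris: Iris wins 26–9.
Apollo vs Granite: Granite wins 18–17.
Citadel vs Lumen: Citadel wins 26–9.
Citadel vs Iris: Iris wins 18–17.
Citadel vs Granite: Granite wins 23–12.
Lumen vs Iris: Iris wins 26–9.
Lumen vs Granite: Lumen wins 21–14.
Iris vs Granite: Granite wins 18–17.
No candidate beats all others: Apollo beats Lumen beats Granite beats Apollo, a majority cycle.

There is no Condorcet winner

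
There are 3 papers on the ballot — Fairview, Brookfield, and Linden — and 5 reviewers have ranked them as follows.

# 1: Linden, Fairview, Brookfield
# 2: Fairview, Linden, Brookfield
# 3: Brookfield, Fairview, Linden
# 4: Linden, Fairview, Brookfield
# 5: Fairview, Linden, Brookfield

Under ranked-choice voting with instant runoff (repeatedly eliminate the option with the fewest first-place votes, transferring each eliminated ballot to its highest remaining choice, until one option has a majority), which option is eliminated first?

Round 1: Fairview 2, Linden 2, Brookfield 1. Brookfield has the fewest and is eliminated.
Round 2: Fairview 3, Linden 2. Fairview has a majority.

Brookfield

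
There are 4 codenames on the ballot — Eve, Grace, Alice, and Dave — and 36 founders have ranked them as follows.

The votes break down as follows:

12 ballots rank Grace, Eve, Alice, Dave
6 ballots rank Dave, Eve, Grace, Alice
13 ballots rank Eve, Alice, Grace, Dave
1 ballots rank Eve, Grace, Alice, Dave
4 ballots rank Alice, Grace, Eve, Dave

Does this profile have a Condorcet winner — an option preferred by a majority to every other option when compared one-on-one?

Yes

Head-to-head results (36 voters total):
Eve vs Grace: Eve wins 20–16.
Eve vs Alice: Eve wins 32–4.
Eve vs Dave: Eve wins 30–6.
Grace vs Alice: Grace wins 19–17.
Grace vs Dave: Grace wins 30–6.
Alice vs Dave: Alice wins 30–6.
Eve beats each rival — Grace (20–16), Alice (32–4), Dave (30–6) — so Eve is the Condorcet winner.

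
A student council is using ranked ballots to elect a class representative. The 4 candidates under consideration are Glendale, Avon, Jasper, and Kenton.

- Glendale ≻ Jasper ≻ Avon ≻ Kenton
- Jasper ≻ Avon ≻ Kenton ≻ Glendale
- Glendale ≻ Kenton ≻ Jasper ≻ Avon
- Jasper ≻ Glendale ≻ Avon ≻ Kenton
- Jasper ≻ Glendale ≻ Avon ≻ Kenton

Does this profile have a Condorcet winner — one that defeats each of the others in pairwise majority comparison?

Head-to-head results (5 voters total):
Glendale vs Avon: Glendale wins 4–1.
Glendale vs Jasper: Jasper wins 3–2.
Glendale vs Kenton: Glendale wins 4–1.
Avon vs Jasper: Jasper wins 5–0.
Avon vs Kenton: Avon wins 4–1.
Jasper vs Kenton: Jasper wins 4–1.
Jasper beats each rival — Glendale (3–2), Avon (5–0), Kenton (4–1) — so Jasper is the Condorcet winner.

Yes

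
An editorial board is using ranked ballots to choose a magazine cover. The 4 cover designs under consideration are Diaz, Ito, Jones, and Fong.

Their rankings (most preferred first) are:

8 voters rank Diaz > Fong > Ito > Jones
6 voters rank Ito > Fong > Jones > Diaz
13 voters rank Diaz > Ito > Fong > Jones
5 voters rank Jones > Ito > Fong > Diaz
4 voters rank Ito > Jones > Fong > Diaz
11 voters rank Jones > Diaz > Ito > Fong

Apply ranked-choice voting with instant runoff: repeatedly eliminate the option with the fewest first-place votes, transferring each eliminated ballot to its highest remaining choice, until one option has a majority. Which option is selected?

Round 1: Diaz 21, Jones 16, Ito 10, Fong 0. Fong has the fewest and is eliminated.
Round 2: Diaz 21, Jones 16, Ito 10. Ito has the fewest and is eliminated.
Round 3: Jones 26, Diaz 21. Jones has a majority.

Jones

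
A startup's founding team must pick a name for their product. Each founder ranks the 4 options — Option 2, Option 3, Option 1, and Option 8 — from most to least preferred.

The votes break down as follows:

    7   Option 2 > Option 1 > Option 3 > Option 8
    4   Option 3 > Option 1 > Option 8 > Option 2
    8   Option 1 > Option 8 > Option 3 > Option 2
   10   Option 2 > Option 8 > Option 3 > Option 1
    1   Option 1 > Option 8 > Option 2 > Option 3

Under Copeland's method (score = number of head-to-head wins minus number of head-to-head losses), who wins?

Pairwise results:
  Option 2 vs Option 3: Option 2 wins 18–12.
  Option 2 vs Option 1: Option 2 wins 17–13.
  Option 2 vs Option 8: Option 2 wins 17–13.
  Option 3 vs Option 1: Option 1 wins 16–14.
  Option 3 vs Option 8: Option 8 wins 19–11.
  Option 1 vs Option 8: Option 1 wins 20–10.
Copeland scores (wins − losses):
  Option 2: 3 − 0 = 3
  Option 3: 0 − 3 = -3
  Option 1: 2 − 1 = 1
  Option 8: 1 − 2 = -1
Option 2 has the best Copeland score.

Option 2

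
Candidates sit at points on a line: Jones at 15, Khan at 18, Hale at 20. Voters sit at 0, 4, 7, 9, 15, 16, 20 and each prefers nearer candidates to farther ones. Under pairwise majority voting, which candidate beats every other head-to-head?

Jones

With single-peaked preferences on a line, the Condorcet winner is the candidate closest to the median voter.
The median voter (position 9) is closest to Jones at 15.
Check: Jones vs Khan — voters closer to Jones: 6 of 7.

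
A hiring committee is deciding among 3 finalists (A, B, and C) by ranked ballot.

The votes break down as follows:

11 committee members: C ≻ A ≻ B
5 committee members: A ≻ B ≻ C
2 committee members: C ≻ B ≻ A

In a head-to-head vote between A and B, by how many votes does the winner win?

14

Ballots ranking A above B: 11+5 = 16.
Ballots ranking B above A: 2.
A wins 16–2, a margin of 14.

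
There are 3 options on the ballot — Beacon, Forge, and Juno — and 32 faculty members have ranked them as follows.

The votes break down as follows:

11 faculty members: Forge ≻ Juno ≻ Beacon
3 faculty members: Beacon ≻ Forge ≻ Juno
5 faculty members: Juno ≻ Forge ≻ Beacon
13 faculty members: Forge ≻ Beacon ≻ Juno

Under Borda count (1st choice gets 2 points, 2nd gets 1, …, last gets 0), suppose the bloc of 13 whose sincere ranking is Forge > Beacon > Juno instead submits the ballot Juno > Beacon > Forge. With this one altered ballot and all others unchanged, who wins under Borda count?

Borda totals with the altered ballot: Beacon 19, Forge 30, Juno 47.
The switch changes the winner from Forge to Juno.

Juno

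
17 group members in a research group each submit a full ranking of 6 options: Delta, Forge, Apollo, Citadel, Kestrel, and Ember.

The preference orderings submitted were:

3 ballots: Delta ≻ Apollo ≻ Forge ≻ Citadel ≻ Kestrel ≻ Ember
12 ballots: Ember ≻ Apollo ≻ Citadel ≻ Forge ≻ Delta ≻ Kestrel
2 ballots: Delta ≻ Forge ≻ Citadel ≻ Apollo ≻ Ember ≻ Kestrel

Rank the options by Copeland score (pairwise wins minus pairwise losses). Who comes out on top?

Pairwise results:
  Delta vs Forge: Forge wins 12–5.
  Delta vs Apollo: Apollo wins 12–5.
  Delta vs Citadel: Citadel wins 12–5.
  Delta vs Kestrel: Delta wins 17–0.
  Delta vs Ember: Ember wins 12–5.
  Forge vs Apollo: Apollo wins 15–2.
  Forge vs Citadel: Citadel wins 12–5.
  Forge vs Kestrel: Forge wins 17–0.
  Forge vs Ember: Ember wins 12–5.
  Apollo vs Citadel: Apollo wins 15–2.
  Apollo vs Kestrel: Apollo wins 17–0.
  Apollo vs Ember: Ember wins 12–5.
  Citadel vs Kestrel: Citadel wins 17–0.
  Citadel vs Ember: Ember wins 12–5.
  Kestrel vs Ember: Ember wins 14–3.
Copeland scores (wins − losses):
  Delta: 1 − 4 = -3
  Forge: 2 − 3 = -1
  Apollo: 4 − 1 = 3
  Citadel: 3 − 2 = 1
  Kestrel: 0 − 5 = -5
  Ember: 5 − 0 = 5
Ember has the best Copeland score.

Ember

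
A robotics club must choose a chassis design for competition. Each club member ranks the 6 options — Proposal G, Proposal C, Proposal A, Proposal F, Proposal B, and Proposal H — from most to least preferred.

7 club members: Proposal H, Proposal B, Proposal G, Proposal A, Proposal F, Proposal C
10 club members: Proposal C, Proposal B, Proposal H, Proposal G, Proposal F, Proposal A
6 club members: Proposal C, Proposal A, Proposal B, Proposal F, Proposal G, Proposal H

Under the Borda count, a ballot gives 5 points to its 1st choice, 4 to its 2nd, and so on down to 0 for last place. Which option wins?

Proposal B

Borda scores:
  Proposal G: 7·3 + 10·2 + 6·1 = 47
  Proposal C: 7·0 + 10·5 + 6·5 = 80
  Proposal A: 7·2 + 10·0 + 6·4 = 38
  Proposal F: 7·1 + 10·1 + 6·2 = 29
  Proposal B: 7·4 + 10·4 + 6·3 = 86
  Proposal H: 7·5 + 10·3 + 6·0 = 65
Proposal B has the highest total.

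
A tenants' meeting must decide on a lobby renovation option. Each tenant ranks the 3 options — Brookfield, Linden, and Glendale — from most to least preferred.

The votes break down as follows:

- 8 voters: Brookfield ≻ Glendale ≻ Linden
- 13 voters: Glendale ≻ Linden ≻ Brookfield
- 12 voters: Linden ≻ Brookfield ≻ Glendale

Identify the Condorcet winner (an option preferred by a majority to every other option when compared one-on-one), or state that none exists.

Head-to-head results (33 voters total):
Brookfield vs Linden: Linden wins 25–8.
Brookfield vs Glendale: Brookfield wins 20–13.
Linden vs Glendale: Glendale wins 21–12.
No candidate beats all others: Brookfield beats Glendale beats Linden beats Brookfield, a majority cycle.

There is no Condorcet winner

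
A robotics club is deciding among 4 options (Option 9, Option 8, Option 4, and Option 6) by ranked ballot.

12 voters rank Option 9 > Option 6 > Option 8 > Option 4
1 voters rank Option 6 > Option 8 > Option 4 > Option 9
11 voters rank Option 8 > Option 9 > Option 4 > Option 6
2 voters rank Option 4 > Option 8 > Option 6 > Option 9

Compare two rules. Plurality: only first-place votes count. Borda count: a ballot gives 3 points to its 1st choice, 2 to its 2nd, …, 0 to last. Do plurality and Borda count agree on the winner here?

Plurality first-place counts: Option 9 12, Option 8 11, Option 4 2, Option 6 1 → Option 9.
Borda totals: Option 9 58, Option 8 51, Option 4 18, Option 6 29 → Option 9.
The two rules agree on Option 9.

Yes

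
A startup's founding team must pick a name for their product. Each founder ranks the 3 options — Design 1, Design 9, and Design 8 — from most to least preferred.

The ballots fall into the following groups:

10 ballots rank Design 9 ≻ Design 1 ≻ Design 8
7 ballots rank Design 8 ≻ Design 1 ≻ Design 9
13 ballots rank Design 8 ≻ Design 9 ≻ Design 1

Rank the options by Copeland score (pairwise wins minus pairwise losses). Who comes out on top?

Pairwise results:
  Design 1 vs Design 9: Design 9 wins 23–7.
  Design 1 vs Design 8: Design 8 wins 20–10.
  Design 9 vs Design 8: Design 8 wins 20–10.
Copeland scores (wins − losses):
  Design 1: 0 − 2 = -2
  Design 9: 1 − 1 = 0
  Design 8: 2 − 0 = 2
Design 8 has the best Copeland score.

Design 8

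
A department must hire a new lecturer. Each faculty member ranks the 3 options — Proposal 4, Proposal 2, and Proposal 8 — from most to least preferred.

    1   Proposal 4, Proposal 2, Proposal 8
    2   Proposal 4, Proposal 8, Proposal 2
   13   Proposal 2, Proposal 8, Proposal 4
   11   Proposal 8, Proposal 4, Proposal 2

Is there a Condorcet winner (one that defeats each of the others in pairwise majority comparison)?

Head-to-head results (27 voters total):
Proposal 4 vs Proposal 2: Proposal 4 wins 14–13.
Proposal 4 vs Proposal 8: Proposal 8 wins 24–3.
Proposal 2 vs Proposal 8: Proposal 2 wins 14–13.
No candidate beats all others: Proposal 4 beats Proposal 2 beats Proposal 8 beats Proposal 4, a majority cycle.

No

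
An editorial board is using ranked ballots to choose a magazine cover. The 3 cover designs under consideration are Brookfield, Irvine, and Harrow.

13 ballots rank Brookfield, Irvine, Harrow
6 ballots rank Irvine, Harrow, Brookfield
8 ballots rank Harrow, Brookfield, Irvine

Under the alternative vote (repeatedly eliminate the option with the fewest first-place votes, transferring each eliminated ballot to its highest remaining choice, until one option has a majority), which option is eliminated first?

Round 1: Brookfield 13, Harrow 8, Irvine 6. Irvine has the fewest and is eliminated.
Round 2: Harrow 14, Brookfield 13. Harrow has a majority.

Irvine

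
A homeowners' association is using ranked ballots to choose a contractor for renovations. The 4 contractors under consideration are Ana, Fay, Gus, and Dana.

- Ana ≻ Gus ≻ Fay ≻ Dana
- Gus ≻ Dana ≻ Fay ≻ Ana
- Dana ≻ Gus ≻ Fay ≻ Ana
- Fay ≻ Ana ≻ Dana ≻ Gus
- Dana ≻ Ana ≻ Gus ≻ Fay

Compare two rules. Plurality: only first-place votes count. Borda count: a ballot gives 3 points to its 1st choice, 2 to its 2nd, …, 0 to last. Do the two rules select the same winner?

Yes

Plurality first-place counts: Ana 1, Fay 1, Gus 1, Dana 2 → Dana.
Borda totals: Ana 7, Fay 6, Gus 8, Dana 9 → Dana.
The two rules agree on Dana.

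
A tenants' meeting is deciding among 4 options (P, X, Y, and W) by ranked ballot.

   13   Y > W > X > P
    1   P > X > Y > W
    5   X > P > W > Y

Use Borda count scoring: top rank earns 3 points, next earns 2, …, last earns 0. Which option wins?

Y

Borda scores:
  P: 13·0 + 3 + 5·2 = 13
  X: 13·1 + 2 + 5·3 = 30
  Y: 13·3 + 1 + 5·0 = 40
  W: 13·2 + 0 + 5·1 = 31
Y has the highest total.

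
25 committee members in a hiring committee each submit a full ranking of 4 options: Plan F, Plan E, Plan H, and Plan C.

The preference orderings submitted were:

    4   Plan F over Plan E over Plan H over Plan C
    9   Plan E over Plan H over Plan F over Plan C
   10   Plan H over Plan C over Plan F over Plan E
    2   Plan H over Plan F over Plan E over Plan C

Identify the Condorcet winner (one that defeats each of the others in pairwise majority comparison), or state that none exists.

Head-to-head results (25 voters total):
Plan F vs Plan E: Plan F wins 16–9.
Plan F vs Plan H: Plan H wins 21–4.
Plan F vs Plan C: Plan F wins 15–10.
Plan E vs Plan H: Plan E wins 13–12.
Plan E vs Plan C: Plan E wins 15–10.
Plan H vs Plan C: Plan H wins 25–0.
No candidate beats all others: Plan F beats Plan E beats Plan H beats Plan F, a majority cycle.

No Condorcet winner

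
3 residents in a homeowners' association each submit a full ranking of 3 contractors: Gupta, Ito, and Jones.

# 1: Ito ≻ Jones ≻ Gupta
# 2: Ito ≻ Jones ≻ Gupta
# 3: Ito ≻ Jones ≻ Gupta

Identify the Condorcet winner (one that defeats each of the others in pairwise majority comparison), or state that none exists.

Ito

Head-to-head results (3 voters total):
Gupta vs Ito: Ito wins 3–0.
Gupta vs Jones: Jones wins 3–0.
Ito vs Jones: Ito wins 3–0.
Ito beats each rival — Gupta (3–0), Jones (3–0) — so Ito is the Condorcet winner.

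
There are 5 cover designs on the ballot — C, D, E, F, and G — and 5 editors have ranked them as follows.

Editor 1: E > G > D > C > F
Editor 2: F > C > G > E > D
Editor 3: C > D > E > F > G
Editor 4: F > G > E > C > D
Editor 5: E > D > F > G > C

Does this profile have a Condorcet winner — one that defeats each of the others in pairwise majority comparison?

Yes

Head-to-head results (5 voters total):
C vs D: C wins 3–2.
C vs E: E wins 3–2.
C vs F: F wins 3–2.
C vs G: G wins 3–2.
D vs E: E wins 4–1.
D vs F: D wins 3–2.
D vs G: G wins 3–2.
E vs F: E wins 3–2.
E vs G: E wins 3–2.
F vs G: F wins 4–1.
E beats each rival — C (3–2), D (4–1), F (3–2), G (3–2) — so E is the Condorcet winner.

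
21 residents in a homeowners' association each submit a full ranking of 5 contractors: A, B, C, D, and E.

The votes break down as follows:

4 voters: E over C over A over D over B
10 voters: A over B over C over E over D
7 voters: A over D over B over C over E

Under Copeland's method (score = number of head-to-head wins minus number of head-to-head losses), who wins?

Pairwise results:
  A vs B: A wins 21–0.
  A vs C: A wins 17–4.
  A vs D: A wins 21–0.
  A vs E: A wins 17–4.
  B vs C: B wins 17–4.
  B vs D: D wins 11–10.
  B vs E: B wins 17–4.
  C vs D: C wins 14–7.
  C vs E: C wins 17–4.
  D vs E: E wins 14–7.
Copeland scores (wins − losses):
  A: 4 − 0 = 4
  B: 2 − 2 = 0
  C: 2 − 2 = 0
  D: 1 − 3 = -2
  E: 1 − 3 = -2
A has the best Copeland score.

A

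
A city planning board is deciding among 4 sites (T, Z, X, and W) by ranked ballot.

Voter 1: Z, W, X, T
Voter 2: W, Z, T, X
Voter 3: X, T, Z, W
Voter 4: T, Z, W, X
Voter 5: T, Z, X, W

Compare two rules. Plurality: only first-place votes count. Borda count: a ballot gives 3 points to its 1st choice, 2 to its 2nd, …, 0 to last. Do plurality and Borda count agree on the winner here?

Plurality first-place counts: T 2, Z 1, X 1, W 1 → T.
Borda totals: T 9, Z 10, X 5, W 6 → Z.
The two rules disagree: plurality picks T, Borda picks Z.

No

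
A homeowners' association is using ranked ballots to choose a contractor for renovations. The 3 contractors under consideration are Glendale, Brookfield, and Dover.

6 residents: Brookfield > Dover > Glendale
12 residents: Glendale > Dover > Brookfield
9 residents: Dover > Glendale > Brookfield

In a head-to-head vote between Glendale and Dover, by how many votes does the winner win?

Ballots ranking Glendale above Dover: 12.
Ballots ranking Dover above Glendale: 6+9 = 15.
Dover wins 15–12, a margin of 3.

3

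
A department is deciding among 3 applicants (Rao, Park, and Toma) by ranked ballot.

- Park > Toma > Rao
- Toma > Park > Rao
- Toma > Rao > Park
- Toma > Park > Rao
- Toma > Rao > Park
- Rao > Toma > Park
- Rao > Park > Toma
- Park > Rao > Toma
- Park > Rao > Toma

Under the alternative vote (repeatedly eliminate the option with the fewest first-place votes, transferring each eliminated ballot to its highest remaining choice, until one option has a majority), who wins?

Round 1: Toma 4, Park 3, Rao 2. Rao has the fewest and is eliminated.
Round 2: Toma 5, Park 4. Toma has a majority.

Toma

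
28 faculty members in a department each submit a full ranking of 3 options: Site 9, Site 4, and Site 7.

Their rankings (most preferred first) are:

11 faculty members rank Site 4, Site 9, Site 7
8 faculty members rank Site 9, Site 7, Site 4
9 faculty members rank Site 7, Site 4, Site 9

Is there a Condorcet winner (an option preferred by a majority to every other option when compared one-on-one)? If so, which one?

Head-to-head results (28 voters total):
Site 9 vs Site 4: Site 4 wins 20–8.
Site 9 vs Site 7: Site 9 wins 19–9.
Site 4 vs Site 7: Site 7 wins 17–11.
No candidate beats all others: Site 9 beats Site 7 beats Site 4 beats Site 9, a majority cycle.

There is no Condorcet winner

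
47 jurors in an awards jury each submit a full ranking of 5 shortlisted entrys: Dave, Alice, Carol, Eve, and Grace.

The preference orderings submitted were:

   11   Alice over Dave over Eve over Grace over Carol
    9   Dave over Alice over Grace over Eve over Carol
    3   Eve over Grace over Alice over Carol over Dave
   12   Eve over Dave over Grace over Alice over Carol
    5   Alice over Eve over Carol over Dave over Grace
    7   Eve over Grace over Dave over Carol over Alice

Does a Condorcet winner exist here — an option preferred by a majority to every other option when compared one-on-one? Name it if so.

Head-to-head results (47 voters total):
Dave vs Alice: Dave wins 28–19.
Dave vs Carol: Dave wins 39–8.
Dave vs Eve: Eve wins 27–20.
Dave vs Grace: Dave wins 37–10.
Alice vs Carol: Alice wins 40–7.
Alice vs Eve: Alice wins 25–22.
Alice vs Grace: Alice wins 25–22.
Carol vs Eve: Eve wins 47–0.
Carol vs Grace: Grace wins 42–5.
Eve vs Grace: Eve wins 38–9.
No candidate beats all others: Dave beats Alice beats Eve beats Dave, a majority cycle.

None — there is no Condorcet winner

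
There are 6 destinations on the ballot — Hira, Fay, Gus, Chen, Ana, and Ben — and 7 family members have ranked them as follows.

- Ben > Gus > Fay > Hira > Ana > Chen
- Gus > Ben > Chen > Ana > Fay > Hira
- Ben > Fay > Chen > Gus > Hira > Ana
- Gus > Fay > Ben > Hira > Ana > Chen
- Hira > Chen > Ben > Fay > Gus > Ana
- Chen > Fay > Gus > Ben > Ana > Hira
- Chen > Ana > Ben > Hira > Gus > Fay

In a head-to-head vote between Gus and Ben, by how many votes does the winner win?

Ballots ranking Gus above Ben: 3.
Ballots ranking Ben above Gus: 4.
Ben wins 4–3, a margin of 1.

1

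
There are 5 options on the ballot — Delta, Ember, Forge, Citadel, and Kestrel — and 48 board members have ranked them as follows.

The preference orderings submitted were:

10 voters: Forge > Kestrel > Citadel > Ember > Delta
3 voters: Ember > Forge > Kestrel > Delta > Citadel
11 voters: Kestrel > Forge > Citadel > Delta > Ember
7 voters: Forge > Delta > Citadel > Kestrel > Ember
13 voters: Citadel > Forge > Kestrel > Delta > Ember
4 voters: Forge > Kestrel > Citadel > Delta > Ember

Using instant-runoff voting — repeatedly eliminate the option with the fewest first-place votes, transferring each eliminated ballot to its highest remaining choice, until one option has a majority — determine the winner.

Forge

Round 1: Forge 21, Citadel 13, Kestrel 11, Ember 3, Delta 0. Delta has the fewest and is eliminated.
Round 2: Forge 21, Citadel 13, Kestrel 11, Ember 3. Ember has the fewest and is eliminated.
Round 3: Forge 24, Citadel 13, Kestrel 11. Kestrel has the fewest and is eliminated.
Round 4: Forge 35, Citadel 13. Forge has a majority.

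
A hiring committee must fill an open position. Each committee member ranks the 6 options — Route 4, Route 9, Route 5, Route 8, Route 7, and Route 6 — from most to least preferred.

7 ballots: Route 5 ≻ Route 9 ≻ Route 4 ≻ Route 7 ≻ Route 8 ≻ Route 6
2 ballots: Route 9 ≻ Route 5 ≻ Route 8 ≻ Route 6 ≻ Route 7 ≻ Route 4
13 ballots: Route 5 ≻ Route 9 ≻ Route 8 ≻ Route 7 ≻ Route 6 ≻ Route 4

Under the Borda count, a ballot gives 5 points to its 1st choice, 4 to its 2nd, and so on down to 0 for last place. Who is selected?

Route 5

Borda scores:
  Route 4: 7·3 + 2·0 + 13·0 = 21
  Route 9: 7·4 + 2·5 + 13·4 = 90
  Route 5: 7·5 + 2·4 + 13·5 = 108
  Route 8: 7·1 + 2·3 + 13·3 = 52
  Route 7: 7·2 + 2·1 + 13·2 = 42
  Route 6: 7·0 + 2·2 + 13·1 = 17
Route 5 has the highest total.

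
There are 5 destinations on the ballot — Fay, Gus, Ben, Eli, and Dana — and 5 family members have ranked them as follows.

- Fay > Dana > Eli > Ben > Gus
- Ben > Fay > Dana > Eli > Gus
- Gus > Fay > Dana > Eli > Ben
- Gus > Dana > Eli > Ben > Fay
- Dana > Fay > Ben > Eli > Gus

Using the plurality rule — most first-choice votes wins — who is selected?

First-place vote totals:
  Fay: 1
  Gus: 2
  Ben: 1
  Eli: 0
  Dana: 1
Gus has the most first-place votes.

Gus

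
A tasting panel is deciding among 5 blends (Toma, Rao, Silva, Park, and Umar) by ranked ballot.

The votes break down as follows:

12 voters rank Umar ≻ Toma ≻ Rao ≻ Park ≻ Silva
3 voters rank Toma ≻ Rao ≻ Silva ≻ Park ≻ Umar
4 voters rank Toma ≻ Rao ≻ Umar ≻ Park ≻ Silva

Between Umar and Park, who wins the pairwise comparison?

Ballots ranking Umar above Park: 12+4 = 16.
Ballots ranking Park above Umar: 3.
Umar wins the head-to-head, 16–3.

Umar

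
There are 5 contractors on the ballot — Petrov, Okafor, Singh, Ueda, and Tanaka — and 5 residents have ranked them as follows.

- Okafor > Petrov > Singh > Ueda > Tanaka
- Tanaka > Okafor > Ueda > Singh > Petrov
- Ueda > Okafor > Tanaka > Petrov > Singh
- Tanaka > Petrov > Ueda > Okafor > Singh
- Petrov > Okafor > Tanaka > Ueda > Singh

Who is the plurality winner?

Tanaka

First-place vote totals:
  Petrov: 1
  Okafor: 1
  Singh: 0
  Ueda: 1
  Tanaka: 2
Tanaka has the most first-place votes.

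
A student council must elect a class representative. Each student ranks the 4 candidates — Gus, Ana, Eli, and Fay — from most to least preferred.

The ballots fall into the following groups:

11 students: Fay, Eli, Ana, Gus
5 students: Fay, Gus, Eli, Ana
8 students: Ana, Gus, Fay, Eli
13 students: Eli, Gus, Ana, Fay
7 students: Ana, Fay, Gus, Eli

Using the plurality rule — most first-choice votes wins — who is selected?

First-place vote totals:
  Gus: 0
  Ana: 15
  Eli: 13
  Fay: 16
Fay has the most first-place votes.

Fay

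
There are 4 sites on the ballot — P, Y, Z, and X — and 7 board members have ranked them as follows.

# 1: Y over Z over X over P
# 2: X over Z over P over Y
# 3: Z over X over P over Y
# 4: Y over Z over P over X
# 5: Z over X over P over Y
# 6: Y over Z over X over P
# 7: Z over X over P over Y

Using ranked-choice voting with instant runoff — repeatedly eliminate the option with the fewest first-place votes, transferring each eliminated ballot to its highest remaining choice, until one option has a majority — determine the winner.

Round 1: Y 3, Z 3, X 1, P 0. P has the fewest and is eliminated.
Round 2: Y 3, Z 3, X 1. X has the fewest and is eliminated.
Round 3: Z 4, Y 3. Z has a majority.

Z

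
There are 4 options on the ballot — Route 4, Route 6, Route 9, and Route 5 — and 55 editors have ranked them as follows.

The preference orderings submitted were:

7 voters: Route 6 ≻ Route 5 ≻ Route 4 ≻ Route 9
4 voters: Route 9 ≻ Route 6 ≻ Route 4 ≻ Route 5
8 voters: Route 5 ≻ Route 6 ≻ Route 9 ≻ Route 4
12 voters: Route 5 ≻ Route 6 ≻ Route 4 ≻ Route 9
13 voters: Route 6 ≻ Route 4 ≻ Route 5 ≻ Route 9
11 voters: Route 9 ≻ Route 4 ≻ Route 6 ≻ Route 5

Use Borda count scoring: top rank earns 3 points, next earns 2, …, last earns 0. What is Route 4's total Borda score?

Borda scores:
  Route 4: 7·1 + 4·1 + 8·0 + 12·1 + 13·2 + 11·2 = 71
  Route 6: 7·3 + 4·2 + 8·2 + 12·2 + 13·3 + 11·1 = 119
  Route 9: 7·0 + 4·3 + 8·1 + 12·0 + 13·0 + 11·3 = 53
  Route 5: 7·2 + 4·0 + 8·3 + 12·3 + 13·1 + 11·0 = 87

71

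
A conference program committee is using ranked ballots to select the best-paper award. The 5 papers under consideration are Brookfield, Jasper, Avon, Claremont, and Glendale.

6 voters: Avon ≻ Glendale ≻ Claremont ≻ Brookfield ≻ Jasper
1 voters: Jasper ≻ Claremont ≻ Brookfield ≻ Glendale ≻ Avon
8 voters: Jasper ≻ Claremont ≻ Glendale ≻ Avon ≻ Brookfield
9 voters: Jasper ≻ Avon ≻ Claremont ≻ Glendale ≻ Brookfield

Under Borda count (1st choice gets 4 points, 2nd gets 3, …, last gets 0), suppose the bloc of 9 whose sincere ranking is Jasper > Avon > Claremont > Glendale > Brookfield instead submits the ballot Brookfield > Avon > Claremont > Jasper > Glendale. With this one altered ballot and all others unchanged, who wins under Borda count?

Borda totals with the altered ballot: Brookfield 44, Jasper 45, Avon 59, Claremont 57, Glendale 35.
The switch changes the winner from Jasper to Avon.

Avon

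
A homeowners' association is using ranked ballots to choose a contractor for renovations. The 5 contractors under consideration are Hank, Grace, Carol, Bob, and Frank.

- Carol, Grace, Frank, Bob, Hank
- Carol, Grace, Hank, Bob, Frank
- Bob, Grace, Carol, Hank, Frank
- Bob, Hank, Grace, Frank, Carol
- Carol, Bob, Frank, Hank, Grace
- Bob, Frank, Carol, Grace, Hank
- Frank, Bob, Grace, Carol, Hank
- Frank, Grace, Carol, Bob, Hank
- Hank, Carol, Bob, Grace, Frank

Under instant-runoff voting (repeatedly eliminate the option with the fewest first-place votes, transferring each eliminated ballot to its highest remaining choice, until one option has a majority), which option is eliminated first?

Grace

Round 1: Carol 3, Bob 3, Frank 2, Hank 1, Grace 0. Grace has the fewest and is eliminated.
Round 2: Carol 3, Bob 3, Frank 2, Hank 1. Hank has the fewest and is eliminated.
Round 3: Carol 4, Bob 3, Frank 2. Frank has the fewest and is eliminated.
Round 4: Carol 5, Bob 4. Carol has a majority.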